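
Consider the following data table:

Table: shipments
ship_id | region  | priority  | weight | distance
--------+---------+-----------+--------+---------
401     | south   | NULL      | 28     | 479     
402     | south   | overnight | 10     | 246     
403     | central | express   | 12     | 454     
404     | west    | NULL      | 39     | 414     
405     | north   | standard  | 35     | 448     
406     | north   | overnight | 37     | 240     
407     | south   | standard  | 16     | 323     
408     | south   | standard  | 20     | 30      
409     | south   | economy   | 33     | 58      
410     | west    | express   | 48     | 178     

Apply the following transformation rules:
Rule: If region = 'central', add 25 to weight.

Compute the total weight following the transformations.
303

Step 1: Count records where region = 'central': 1
Step 2: Total bonus added: 1 × 25 = 25
Step 3: Original sum of weight: 278
Step 4: Final sum = 278 + 25 = 303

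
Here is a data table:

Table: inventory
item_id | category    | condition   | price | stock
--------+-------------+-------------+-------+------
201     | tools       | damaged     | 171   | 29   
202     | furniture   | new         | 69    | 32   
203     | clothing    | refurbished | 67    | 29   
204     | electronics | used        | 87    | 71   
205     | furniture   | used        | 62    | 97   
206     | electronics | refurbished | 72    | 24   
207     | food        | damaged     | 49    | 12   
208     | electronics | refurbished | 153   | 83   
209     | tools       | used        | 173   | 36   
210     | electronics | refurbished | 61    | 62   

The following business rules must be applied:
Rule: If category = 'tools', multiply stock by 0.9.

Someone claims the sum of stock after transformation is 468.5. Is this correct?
Yes, the result is correct.

Step 1: Calculate the correct sum after transformation
Step 2: Apply multiplier 0.9 to records where category = 'tools'
Step 3: Correct result = 468.5
Step 4: Claimed result = 468.5
Step 5: 468.5 = 468.5 ✓
Conclusion: The claimed result is correct.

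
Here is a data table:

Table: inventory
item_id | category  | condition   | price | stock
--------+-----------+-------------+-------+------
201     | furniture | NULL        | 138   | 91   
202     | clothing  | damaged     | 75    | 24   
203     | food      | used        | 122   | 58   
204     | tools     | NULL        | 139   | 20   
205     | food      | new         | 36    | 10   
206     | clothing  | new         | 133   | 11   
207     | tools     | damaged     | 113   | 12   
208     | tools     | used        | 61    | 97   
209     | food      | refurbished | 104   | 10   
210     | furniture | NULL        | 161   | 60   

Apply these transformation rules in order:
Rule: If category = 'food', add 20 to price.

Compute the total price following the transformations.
1142

Step 1: Count records where category = 'food': 3
Step 2: Total bonus added: 3 × 20 = 60
Step 3: Original sum of price: 1082
Step 4: Final sum = 1082 + 60 = 1142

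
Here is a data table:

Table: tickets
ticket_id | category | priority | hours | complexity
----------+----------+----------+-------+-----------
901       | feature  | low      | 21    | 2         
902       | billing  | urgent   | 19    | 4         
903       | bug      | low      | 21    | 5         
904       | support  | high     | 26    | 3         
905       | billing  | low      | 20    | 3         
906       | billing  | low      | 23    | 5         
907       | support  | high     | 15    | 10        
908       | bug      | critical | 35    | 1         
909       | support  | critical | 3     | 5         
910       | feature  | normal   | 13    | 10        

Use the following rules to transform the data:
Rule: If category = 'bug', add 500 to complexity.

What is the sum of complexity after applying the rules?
1048

Step 1: Count records where category = 'bug': 2
Step 2: Total bonus added: 2 × 500 = 1000
Step 3: Original sum of complexity: 48
Step 4: Final sum = 48 + 1000 = 1048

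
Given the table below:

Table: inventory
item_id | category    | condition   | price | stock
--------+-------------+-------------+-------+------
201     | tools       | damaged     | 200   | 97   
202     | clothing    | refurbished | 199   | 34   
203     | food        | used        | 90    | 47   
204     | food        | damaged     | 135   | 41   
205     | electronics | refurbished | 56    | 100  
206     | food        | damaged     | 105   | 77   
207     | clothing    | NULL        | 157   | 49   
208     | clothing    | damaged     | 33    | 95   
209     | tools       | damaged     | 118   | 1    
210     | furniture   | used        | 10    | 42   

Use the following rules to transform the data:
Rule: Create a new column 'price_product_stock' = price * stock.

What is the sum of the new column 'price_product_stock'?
60982

Step 1: For each record, compute price * stock
Example calculations:
  200 * 97 = 19400
  199 * 34 = 6766
  90 * 47 = 4230
  ...
Step 2: Sum all derived values
Step 3: Total = 60982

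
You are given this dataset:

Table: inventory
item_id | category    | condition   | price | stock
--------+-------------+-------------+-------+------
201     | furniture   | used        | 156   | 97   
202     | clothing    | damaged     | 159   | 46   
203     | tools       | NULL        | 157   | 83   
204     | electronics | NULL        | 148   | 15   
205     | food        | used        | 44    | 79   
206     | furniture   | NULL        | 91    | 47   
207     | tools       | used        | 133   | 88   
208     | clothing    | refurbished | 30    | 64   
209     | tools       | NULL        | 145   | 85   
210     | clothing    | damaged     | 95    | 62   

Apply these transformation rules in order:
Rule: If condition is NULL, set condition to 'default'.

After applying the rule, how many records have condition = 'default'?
4

Step 1: Count records where condition IS NULL
Step 2: Found 4 records with NULL condition
Step 3: These records will have condition set to 'default'
Step 4: Records already having condition = 'default': 0
Step 5: Answer: 4 + 0 = 4 records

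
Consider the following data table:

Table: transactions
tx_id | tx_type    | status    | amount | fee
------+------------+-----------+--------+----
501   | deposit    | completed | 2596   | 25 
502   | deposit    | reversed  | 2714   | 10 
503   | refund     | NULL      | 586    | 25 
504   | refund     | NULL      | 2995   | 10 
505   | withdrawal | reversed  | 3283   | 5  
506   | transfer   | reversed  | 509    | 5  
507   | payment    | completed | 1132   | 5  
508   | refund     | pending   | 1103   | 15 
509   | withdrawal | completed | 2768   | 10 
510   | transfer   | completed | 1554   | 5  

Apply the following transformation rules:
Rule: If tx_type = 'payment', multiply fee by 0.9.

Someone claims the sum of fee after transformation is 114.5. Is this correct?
Yes, the result is correct.

Step 1: Calculate the correct sum after transformation
Step 2: Apply multiplier 0.9 to records where tx_type = 'payment'
Step 3: Correct result = 114.5
Step 4: Claimed result = 114.5
Step 5: 114.5 = 114.5 ✓
Conclusion: The claimed result is correct.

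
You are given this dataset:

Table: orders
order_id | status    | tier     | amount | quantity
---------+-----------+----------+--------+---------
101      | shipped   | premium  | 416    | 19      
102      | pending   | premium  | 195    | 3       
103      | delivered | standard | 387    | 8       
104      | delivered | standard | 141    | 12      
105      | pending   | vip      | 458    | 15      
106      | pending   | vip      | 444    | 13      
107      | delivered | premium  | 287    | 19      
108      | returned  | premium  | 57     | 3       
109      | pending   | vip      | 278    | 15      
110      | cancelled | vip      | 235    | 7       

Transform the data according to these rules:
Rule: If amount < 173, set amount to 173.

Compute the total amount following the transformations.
3046

Step 1: 2 records have amount < 173
Step 2: These records originally summed to 198
Step 3: After setting to minimum: 2 × 173 = 346
Step 4: Unaffected records sum: 2700
Step 5: Final sum = 346 + 2700 = 3046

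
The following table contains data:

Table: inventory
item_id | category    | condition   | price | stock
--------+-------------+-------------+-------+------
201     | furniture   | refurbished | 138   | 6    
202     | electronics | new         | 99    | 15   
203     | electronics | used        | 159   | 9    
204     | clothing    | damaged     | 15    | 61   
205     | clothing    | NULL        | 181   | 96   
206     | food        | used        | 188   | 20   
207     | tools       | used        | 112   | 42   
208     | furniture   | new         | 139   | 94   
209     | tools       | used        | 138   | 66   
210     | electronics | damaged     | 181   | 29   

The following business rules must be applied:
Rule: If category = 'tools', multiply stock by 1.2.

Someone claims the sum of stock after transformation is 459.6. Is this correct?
Yes, the result is correct.

Step 1: Calculate the correct sum after transformation
Step 2: Apply multiplier 1.2 to records where category = 'tools'
Step 3: Correct result = 459.6
Step 4: Claimed result = 459.6
Step 5: 459.6 = 459.6 ✓
Conclusion: The claimed result is correct.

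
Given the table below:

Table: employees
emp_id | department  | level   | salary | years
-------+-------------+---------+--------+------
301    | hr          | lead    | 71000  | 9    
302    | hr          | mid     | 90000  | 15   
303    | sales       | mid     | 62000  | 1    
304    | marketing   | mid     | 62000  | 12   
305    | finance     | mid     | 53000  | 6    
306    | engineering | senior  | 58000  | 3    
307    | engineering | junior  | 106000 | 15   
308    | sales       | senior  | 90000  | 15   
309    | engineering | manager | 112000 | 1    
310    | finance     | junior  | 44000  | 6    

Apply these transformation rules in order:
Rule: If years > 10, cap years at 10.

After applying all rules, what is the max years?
10

Step 1: Original maximum years = 15
Step 2: Apply cap at 10
Step 3: 4 records had years > 10 and were capped
Step 4: Maximum after transformation = 10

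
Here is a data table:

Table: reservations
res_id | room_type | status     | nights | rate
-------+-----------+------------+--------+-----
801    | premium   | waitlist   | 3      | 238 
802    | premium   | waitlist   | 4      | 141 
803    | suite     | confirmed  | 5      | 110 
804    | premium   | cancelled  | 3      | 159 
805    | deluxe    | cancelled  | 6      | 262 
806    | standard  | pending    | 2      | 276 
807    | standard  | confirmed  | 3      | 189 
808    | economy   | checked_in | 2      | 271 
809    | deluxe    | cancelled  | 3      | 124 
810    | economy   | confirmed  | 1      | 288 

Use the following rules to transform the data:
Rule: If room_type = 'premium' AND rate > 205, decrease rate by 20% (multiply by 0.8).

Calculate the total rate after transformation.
2010.4

Step 1: Find records where room_type = 'premium' AND rate > 205
Step 2: 1 records match, summing to 238
Step 3: After multiplier: 238 × 0.8 = 190.4
Step 4: Unaffected records sum: 1820
Step 5: Final sum = 190.4 + 1820 = 2010.4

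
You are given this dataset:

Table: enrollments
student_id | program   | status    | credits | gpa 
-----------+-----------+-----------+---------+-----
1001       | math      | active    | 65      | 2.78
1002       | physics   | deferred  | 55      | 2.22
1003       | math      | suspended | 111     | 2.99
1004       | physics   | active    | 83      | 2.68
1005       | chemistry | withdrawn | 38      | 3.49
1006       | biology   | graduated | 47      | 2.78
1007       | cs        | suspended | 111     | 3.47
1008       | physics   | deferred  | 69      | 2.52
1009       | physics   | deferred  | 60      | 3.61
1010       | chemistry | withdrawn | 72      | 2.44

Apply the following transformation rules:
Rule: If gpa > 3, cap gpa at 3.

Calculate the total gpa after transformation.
27.41

Step 1: 3 records have gpa > 3
Step 2: These records originally summed to 10.57
Step 3: After capping: 3 × 3 = 9
Step 4: Unaffected records sum: 18.41
Step 5: Final sum = 9 + 18.41 = 27.41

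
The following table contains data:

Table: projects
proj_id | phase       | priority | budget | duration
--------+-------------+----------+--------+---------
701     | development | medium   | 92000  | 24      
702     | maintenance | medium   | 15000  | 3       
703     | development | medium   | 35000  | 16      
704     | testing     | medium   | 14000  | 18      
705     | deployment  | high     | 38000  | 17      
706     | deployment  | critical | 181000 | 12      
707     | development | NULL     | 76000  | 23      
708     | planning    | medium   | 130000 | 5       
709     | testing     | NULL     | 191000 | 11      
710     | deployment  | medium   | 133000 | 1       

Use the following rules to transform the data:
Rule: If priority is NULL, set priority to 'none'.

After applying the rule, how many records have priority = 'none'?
2

Step 1: Count records where priority IS NULL
Step 2: Found 2 records with NULL priority
Step 3: These records will have priority set to 'none'
Step 4: Records already having priority = 'none': 0
Step 5: Answer: 2 + 0 = 2 records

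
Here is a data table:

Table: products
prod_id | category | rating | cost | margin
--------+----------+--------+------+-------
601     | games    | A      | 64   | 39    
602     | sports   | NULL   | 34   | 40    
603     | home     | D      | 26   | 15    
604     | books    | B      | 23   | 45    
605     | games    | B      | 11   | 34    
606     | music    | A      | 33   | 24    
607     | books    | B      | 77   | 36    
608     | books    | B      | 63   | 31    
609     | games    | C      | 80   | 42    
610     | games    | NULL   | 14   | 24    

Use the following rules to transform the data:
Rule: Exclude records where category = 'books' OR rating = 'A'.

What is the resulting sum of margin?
155

Step 1: Find records where category = 'books' OR rating = 'A'
Step 2: 5 records match, summing to 175
Step 3: Original sum: 330
Step 4: Remaining sum = 330 - 175 = 155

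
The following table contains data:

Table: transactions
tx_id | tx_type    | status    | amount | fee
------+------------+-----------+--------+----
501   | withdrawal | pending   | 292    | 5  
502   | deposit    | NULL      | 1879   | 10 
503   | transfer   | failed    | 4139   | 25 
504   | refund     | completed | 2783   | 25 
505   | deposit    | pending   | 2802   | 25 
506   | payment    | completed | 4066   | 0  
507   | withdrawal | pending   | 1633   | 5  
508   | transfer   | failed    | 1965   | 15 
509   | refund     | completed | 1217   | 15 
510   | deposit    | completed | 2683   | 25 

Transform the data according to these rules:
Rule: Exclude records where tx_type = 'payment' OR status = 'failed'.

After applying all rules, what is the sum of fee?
110

Step 1: Find records where tx_type = 'payment' OR status = 'failed'
Step 2: 3 records match, summing to 40
Step 3: Original sum: 150
Step 4: Remaining sum = 150 - 40 = 110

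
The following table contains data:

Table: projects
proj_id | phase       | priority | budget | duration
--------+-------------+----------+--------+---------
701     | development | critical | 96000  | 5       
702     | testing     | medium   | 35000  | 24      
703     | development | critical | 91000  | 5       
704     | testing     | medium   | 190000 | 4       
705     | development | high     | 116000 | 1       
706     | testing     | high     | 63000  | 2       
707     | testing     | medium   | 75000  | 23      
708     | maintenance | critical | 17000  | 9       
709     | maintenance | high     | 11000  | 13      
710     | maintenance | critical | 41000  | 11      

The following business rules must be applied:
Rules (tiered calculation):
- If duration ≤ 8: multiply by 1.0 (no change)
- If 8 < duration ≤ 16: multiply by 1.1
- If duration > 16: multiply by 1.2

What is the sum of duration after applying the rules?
109.7

Step 1: Tier 1 (duration ≤ 8): 5 records, sum = 17 × 1.0 = 17.0
Step 2: Tier 2 (8 < duration ≤ 16): 3 records, sum = 33 × 1.1 = 36.3
Step 3: Tier 3 (duration > 16): 2 records, sum = 47 × 1.2 = 56.4
Step 4: Final sum = 17.0 + 36.3 + 56.4 = 109.7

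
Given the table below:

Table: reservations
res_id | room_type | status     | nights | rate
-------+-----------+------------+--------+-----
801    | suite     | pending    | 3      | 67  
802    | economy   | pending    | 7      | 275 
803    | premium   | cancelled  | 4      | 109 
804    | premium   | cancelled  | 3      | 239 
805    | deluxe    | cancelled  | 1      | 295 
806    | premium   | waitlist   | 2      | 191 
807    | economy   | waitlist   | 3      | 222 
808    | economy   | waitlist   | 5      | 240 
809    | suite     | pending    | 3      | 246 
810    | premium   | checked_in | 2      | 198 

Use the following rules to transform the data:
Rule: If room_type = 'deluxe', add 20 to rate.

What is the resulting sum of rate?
2102

Step 1: Count records where room_type = 'deluxe': 1
Step 2: Total bonus added: 1 × 20 = 20
Step 3: Original sum of rate: 2082
Step 4: Final sum = 2082 + 20 = 2102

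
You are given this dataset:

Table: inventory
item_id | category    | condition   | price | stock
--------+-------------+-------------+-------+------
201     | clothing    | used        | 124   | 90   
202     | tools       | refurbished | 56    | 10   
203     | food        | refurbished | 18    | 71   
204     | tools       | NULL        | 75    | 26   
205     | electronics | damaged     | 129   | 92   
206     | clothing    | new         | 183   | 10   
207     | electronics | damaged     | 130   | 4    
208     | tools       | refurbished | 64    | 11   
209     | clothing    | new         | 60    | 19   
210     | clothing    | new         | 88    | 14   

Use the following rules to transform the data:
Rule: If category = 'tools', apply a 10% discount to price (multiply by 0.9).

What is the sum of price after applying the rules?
907.5

Step 1: Records with category = 'tools' have total price = 195
Step 2: Apply multiplier: 195 × 0.9 = 175.5
Step 3: Other records total: 732
Step 4: Final sum = 175.5 + 732 = 907.5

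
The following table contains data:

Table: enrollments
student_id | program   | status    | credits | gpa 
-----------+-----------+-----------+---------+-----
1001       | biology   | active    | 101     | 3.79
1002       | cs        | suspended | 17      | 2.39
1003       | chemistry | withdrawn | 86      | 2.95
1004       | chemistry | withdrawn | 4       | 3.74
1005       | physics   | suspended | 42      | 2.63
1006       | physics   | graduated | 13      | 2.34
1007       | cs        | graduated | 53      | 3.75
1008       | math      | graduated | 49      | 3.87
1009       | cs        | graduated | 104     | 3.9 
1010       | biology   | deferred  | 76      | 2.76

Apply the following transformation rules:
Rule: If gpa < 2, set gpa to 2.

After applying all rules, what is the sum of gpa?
32.12

Step 1: 0 records have gpa < 2
Step 2: These records originally summed to 0
Step 3: After setting to minimum: 0 × 2 = 0
Step 4: Unaffected records sum: 32.12
Step 5: Final sum = 0 + 32.12 = 32.12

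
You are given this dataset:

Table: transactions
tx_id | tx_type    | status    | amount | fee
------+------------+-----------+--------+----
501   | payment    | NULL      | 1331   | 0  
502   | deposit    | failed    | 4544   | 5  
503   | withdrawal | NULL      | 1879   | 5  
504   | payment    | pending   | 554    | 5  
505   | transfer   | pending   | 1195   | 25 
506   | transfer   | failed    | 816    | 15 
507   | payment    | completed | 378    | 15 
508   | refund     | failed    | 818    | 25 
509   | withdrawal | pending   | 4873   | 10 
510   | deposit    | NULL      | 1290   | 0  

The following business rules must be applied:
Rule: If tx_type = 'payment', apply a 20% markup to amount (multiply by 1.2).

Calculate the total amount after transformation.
18130.6

Step 1: Records with tx_type = 'payment' have total amount = 2263
Step 2: Apply multiplier: 2263 × 1.2 = 2715.6
Step 3: Other records total: 15415
Step 4: Final sum = 2715.6 + 15415 = 18130.6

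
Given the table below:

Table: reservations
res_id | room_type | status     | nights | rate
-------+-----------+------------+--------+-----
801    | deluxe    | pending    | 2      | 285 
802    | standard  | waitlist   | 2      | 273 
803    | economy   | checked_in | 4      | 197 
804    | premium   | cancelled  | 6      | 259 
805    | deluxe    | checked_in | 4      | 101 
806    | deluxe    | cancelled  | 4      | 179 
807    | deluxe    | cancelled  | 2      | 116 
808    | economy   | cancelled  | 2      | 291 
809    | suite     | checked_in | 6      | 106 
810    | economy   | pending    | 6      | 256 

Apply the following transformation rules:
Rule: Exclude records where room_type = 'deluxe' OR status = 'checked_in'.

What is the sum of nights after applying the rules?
16

Step 1: Find records where room_type = 'deluxe' OR status = 'checked_in'
Step 2: 6 records match, summing to 22
Step 3: Original sum: 38
Step 4: Remaining sum = 38 - 22 = 16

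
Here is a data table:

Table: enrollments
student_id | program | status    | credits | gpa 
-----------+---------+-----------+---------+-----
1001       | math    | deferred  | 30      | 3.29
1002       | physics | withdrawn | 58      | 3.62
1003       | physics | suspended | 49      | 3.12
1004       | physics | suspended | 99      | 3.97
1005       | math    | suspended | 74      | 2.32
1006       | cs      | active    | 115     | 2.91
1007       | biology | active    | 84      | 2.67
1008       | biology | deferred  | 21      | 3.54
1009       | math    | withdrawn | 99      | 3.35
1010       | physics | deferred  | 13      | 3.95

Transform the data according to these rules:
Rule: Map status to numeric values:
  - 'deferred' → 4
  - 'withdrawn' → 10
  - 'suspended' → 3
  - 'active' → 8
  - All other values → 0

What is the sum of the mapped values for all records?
57

Step 1: Apply mapping to each record
Step 2: Count by status:
  'deferred': 3 records × 4 = 12
  'withdrawn': 2 records × 10 = 20
  'suspended': 3 records × 3 = 9
  'active': 2 records × 8 = 16
Step 3: Sum all mapped values = 57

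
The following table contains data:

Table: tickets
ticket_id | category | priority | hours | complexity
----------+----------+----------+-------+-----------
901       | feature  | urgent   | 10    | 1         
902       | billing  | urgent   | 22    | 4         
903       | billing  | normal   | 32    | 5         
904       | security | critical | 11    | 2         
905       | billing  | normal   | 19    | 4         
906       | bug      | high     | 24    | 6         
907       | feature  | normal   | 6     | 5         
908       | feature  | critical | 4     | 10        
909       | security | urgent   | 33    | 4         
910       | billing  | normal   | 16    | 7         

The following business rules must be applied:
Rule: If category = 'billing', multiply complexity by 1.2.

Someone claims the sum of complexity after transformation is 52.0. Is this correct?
Yes, the result is correct.

Step 1: Calculate the correct sum after transformation
Step 2: Apply multiplier 1.2 to records where category = 'billing'
Step 3: Correct result = 52.0
Step 4: Claimed result = 52.0
Step 5: 52.0 = 52.0 ✓
Conclusion: The claimed result is correct.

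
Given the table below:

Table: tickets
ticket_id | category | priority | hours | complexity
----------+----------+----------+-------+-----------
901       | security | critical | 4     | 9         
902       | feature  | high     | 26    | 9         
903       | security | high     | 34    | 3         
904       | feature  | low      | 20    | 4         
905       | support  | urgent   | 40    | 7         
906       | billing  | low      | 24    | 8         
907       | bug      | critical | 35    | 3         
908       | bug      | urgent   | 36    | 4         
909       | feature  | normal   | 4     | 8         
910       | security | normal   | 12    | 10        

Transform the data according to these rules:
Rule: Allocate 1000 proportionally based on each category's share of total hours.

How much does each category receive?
billing: 102.13, bug: 302.13, feature: 212.77, security: 212.77, support: 170.21

Step 1: Calculate total hours = 235
Step 2: Calculate each category's proportion:
  billing: 24/235 = 10.21% → 102.13
  bug: 71/235 = 30.21% → 302.13
  feature: 50/235 = 21.28% → 212.77
  security: 50/235 = 21.28% → 212.77
  support: 40/235 = 17.02% → 170.21
Step 3: Verify: sum of allocations ≈ 1000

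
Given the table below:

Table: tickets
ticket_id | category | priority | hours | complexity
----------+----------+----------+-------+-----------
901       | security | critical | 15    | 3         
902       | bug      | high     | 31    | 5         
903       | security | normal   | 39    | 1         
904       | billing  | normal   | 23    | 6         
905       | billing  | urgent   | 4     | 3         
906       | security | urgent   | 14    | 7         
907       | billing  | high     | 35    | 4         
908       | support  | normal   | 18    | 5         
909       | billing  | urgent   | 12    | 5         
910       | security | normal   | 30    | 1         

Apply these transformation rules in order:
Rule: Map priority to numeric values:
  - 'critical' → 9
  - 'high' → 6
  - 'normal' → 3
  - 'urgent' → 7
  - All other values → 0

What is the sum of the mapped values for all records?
54

Step 1: Apply mapping to each record
Step 2: Count by status:
  'critical': 1 records × 9 = 9
  'high': 2 records × 6 = 12
  'normal': 4 records × 3 = 12
  'urgent': 3 records × 7 = 21
Step 3: Sum all mapped values = 54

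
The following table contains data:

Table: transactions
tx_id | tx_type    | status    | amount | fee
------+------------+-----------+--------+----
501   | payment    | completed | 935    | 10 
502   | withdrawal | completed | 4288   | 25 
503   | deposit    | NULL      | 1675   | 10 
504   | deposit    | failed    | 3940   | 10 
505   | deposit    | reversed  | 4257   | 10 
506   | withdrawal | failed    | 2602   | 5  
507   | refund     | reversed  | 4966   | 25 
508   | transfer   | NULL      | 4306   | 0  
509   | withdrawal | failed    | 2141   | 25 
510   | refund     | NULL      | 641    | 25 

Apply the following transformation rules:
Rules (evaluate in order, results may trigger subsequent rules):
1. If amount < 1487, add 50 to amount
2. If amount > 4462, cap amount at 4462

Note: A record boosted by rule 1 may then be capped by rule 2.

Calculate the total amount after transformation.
29347

Step 1: Apply rule 1 to records with amount < 1487
  - 2 records get bonus of 50
  - Of these, 0 records then exceed 4462 and get capped
Step 2: Apply rule 2 to records with amount > 4462
  - 1 records (original) are capped
Step 3: Calculate final sum = 29347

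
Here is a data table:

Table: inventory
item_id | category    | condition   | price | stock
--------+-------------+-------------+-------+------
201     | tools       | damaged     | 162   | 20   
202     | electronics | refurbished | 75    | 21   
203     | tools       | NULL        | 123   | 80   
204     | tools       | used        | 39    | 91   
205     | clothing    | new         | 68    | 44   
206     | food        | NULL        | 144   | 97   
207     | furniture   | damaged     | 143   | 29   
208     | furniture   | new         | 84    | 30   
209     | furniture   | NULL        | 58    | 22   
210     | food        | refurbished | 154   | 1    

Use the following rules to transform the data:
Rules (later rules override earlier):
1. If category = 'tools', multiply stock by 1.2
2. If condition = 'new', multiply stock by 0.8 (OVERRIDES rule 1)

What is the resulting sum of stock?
458.4

Step 1: Rule 2 takes priority for records with condition = 'new'
  - 2 records: 74 × 0.8 = 59.2
Step 2: Rule 1 applies to remaining records with category = 'tools'
  - 3 records: 191 × 1.2 = 229.2
Step 3: Other records unchanged: 170
Step 4: Final sum = 59.2 + 229.2 + 170 = 458.4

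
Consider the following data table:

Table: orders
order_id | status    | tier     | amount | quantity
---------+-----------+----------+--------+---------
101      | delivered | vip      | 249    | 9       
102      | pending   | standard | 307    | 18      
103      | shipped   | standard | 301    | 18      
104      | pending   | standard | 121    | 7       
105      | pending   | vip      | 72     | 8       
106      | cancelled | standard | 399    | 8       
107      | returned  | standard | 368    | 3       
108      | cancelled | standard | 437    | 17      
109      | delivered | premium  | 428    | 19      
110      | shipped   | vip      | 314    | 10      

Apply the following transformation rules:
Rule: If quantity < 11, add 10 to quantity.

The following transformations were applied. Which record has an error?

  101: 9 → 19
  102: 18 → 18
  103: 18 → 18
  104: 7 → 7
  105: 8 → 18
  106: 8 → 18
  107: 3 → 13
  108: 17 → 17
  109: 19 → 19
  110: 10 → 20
Record 104 has an error. The correct transformed value should be 17, not 7.

Step 1: Check each record against the rule
Step 2: Record 104 has quantity = 7
Step 3: Since 7 < 11, the bonus should have been applied
Step 4: Correct value = 17, but claimed value = 7
Conclusion: Record 104 has the error.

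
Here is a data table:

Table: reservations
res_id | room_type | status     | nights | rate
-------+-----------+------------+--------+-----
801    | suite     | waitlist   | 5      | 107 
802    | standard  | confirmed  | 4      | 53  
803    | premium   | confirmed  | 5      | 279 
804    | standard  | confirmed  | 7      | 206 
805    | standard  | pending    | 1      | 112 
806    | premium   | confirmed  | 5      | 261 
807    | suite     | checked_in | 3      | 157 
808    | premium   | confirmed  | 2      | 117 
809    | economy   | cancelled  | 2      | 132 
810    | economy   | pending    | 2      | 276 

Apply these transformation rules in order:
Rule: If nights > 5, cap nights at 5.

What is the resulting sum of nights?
34

Step 1: 1 records have nights > 5
Step 2: These records originally summed to 7
Step 3: After capping: 1 × 5 = 5
Step 4: Unaffected records sum: 29
Step 5: Final sum = 5 + 29 = 34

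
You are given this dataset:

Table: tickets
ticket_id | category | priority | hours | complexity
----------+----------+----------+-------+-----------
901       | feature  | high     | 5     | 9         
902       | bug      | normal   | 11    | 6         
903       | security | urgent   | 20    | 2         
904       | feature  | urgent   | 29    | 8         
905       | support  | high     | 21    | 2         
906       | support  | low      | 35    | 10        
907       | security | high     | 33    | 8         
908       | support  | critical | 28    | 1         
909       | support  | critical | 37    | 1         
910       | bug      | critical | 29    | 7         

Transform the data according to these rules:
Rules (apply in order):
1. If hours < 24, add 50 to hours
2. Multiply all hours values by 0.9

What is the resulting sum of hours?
403.2

Step 1: Apply Rule 1 - Add 50 to records with hours < 24
  - 4 records affected: 57 + (4 × 50) = 257
  - Unaffected records: 191
  - Sum after Rule 1: 448
Step 2: Apply Rule 2 - Multiply all by 0.9
  - 448 × 0.9 = 403.2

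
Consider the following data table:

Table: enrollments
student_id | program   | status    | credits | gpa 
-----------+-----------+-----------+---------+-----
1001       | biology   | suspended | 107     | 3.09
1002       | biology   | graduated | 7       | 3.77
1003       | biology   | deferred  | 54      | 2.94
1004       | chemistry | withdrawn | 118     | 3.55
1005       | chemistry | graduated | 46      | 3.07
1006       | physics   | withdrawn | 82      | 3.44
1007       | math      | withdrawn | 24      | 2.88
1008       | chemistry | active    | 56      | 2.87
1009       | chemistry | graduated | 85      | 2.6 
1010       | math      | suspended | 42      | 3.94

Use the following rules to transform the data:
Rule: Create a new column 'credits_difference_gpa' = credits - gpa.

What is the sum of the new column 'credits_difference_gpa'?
588.85

Step 1: For each record, compute credits - gpa
Example calculations:
  107 - 3.09 = 103.91
  7 - 3.77 = 3.23
  54 - 2.94 = 51.06
  ...
Step 2: Sum all derived values
Step 3: Total = 588.85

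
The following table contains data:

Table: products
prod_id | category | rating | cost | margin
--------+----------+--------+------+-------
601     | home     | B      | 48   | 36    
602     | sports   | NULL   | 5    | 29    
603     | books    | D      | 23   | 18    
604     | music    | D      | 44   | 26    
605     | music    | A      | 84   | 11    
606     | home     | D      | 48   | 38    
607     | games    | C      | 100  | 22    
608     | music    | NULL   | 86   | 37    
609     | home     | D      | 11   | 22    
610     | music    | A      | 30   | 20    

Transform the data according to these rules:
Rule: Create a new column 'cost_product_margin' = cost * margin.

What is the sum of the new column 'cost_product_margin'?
12403

Step 1: For each record, compute cost * margin
Example calculations:
  48 * 36 = 1728
  5 * 29 = 145
  23 * 18 = 414
  ...
Step 2: Sum all derived values
Step 3: Total = 12403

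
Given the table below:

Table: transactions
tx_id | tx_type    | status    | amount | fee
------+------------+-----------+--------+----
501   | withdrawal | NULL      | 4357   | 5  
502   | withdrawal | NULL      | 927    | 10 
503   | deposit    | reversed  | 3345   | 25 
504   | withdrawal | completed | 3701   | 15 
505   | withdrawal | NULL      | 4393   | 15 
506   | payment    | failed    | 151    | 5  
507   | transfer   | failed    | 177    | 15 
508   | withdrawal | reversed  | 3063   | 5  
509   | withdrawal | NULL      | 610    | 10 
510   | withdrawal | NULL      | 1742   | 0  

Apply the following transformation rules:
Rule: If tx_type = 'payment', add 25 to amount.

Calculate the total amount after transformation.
22491

Step 1: Count records where tx_type = 'payment': 1
Step 2: Total bonus added: 1 × 25 = 25
Step 3: Original sum of amount: 22466
Step 4: Final sum = 22466 + 25 = 22491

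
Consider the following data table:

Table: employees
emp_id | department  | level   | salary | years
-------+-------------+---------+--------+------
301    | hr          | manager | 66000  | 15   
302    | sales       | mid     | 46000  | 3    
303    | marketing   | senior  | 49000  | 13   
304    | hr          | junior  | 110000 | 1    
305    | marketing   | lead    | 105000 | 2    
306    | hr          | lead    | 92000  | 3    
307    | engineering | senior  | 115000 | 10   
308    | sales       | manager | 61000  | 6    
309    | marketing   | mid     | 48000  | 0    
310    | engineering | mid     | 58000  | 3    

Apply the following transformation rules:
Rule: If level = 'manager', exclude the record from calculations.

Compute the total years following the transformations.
35

Step 1: Identify records where level = 'manager'
Step 2: The excluded records sum to 21
Step 3: Original total years = 56
Step 4: Remaining total = 56 - 21 = 35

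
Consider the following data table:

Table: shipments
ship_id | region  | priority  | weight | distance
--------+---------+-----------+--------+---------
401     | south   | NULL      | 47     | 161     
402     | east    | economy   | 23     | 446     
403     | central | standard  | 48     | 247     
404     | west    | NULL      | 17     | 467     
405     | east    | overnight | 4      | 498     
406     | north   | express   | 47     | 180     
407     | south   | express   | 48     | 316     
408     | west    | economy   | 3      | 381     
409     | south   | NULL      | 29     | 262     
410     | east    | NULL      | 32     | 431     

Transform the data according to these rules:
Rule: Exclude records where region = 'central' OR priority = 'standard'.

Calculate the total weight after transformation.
250

Step 1: Find records where region = 'central' OR priority = 'standard'
Step 2: 1 records match, summing to 48
Step 3: Original sum: 298
Step 4: Remaining sum = 298 - 48 = 250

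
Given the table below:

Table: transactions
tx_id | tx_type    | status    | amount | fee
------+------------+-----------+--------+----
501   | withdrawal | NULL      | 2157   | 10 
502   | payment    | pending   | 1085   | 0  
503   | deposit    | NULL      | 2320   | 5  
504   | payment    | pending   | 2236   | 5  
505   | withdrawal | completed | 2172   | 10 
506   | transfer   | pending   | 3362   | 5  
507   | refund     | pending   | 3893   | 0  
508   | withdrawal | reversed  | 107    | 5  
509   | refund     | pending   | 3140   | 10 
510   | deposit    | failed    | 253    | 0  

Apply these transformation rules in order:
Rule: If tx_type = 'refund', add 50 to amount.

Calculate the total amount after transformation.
20825

Step 1: Count records where tx_type = 'refund': 2
Step 2: Total bonus added: 2 × 50 = 100
Step 3: Original sum of amount: 20725
Step 4: Final sum = 20725 + 100 = 20825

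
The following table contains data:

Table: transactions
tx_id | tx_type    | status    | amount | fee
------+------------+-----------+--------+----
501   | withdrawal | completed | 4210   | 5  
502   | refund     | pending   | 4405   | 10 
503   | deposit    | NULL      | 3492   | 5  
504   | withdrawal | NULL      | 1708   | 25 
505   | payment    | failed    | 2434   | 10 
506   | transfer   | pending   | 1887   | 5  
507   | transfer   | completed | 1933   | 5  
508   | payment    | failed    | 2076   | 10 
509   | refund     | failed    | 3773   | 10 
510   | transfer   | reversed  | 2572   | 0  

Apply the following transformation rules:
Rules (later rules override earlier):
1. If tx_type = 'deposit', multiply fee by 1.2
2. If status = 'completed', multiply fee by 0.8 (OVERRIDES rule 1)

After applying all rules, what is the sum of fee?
84.0

Step 1: Rule 2 takes priority for records with status = 'completed'
  - 2 records: 10 × 0.8 = 8.0
Step 2: Rule 1 applies to remaining records with tx_type = 'deposit'
  - 1 records: 5 × 1.2 = 6.0
Step 3: Other records unchanged: 70
Step 4: Final sum = 8.0 + 6.0 + 70 = 84.0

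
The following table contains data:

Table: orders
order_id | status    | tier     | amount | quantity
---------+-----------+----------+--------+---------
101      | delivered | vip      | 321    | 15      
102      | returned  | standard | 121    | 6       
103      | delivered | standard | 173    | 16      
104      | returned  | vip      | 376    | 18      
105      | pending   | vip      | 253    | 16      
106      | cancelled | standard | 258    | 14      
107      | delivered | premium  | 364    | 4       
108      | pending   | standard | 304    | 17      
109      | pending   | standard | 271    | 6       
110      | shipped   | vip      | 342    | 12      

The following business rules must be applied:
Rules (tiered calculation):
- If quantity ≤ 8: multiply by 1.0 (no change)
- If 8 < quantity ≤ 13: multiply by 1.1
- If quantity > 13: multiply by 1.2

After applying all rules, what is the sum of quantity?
144.4

Step 1: Tier 1 (quantity ≤ 8): 3 records, sum = 16 × 1.0 = 16.0
Step 2: Tier 2 (8 < quantity ≤ 13): 1 records, sum = 12 × 1.1 = 13.2
Step 3: Tier 3 (quantity > 13): 6 records, sum = 96 × 1.2 = 115.2
Step 4: Final sum = 16.0 + 13.2 + 115.2 = 144.4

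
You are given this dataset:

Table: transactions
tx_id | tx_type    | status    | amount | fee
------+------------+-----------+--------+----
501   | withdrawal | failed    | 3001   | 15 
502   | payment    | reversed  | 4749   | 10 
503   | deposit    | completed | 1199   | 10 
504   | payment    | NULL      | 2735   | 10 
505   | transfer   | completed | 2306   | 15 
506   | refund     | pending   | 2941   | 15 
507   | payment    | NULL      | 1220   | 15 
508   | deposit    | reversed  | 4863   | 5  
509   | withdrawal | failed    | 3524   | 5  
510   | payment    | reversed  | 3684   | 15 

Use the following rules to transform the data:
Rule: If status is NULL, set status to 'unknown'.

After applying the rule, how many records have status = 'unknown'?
2

Step 1: Count records where status IS NULL
Step 2: Found 2 records with NULL status
Step 3: These records will have status set to 'unknown'
Step 4: Records already having status = 'unknown': 0
Step 5: Answer: 2 + 0 = 2 records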